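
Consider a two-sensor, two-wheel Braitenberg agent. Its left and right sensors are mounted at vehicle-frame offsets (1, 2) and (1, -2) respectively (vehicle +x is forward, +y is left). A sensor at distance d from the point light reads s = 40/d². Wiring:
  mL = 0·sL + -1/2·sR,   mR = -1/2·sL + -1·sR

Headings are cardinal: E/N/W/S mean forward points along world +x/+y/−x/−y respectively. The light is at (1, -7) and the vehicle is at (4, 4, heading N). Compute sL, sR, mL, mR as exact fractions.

8/29 40/169 -20/169 -1836/4901

left sensor world pos  = (2, 5); dL² = 145
right sensor world pos = (6, 5); dR² = 169
sL = 40/145 = 8/29
sR = 40/169 = 40/169
mL = 0·sL + -1/2·sR = -20/169
mR = -1/2·sL + -1·sR = -1836/4901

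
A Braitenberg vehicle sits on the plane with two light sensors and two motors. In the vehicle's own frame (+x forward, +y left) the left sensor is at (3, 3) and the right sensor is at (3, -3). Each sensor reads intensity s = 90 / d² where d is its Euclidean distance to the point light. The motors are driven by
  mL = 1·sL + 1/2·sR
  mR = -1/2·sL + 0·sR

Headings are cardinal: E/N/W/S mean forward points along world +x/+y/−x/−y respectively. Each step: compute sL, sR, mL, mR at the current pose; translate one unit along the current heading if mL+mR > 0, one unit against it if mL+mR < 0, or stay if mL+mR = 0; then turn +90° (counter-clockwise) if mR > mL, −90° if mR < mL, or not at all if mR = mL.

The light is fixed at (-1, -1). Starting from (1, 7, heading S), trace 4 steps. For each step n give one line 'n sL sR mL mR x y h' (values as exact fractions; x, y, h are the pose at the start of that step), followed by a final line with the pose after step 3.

n=0: pose=(1,7,S); sL=9/5, sR=45/13; mL=459/130, mR=-9/10; mL+mR=171/65 → advance +1; mR−mL=-288/65 → turn -1·90°
n=1: pose=(1,6,W); sL=90/17, sR=90/101; mL=9855/1717, mR=-45/17; mL+mR=5310/1717 → advance +1; mR−mL=-14400/1717 → turn -1·90°
n=2: pose=(0,6,N); sL=45/52, sR=45/58; mL=945/754, mR=-45/104; mL+mR=2475/3016 → advance +1; mR−mL=-5085/3016 → turn -1·90°
n=3: pose=(0,7,E); sL=90/137, sR=90/41; mL=9855/5617, mR=-45/137; mL+mR=8010/5617 → advance +1; mR−mL=-11700/5617 → turn -1·90°

0 9/5 45/13 459/130 -9/10 1 7 S
1 90/17 90/101 9855/1717 -45/17 1 6 W
2 45/52 45/58 945/754 -45/104 0 6 N
3 90/137 90/41 9855/5617 -45/137 0 7 E
final 1 7 S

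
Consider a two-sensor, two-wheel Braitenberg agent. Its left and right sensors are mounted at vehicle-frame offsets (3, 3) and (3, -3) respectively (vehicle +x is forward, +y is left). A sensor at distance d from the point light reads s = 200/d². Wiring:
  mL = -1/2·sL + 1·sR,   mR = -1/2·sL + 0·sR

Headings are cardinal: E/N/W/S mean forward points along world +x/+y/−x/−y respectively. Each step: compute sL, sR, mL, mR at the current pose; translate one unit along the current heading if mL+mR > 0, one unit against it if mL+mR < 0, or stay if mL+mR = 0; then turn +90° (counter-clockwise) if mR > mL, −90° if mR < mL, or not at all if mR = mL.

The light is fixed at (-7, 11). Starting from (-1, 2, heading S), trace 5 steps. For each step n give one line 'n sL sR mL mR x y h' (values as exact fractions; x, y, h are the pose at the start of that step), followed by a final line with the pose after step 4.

n=0: pose=(-1,2,S); sL=8/9, sR=200/153; mL=44/51, mR=-4/9; mL+mR=64/153 → advance +1; mR−mL=-200/153 → turn -1·90°
n=1: pose=(-1,1,W); sL=100/89, sR=100/29; mL=7450/2581, mR=-50/89; mL+mR=6000/2581 → advance +1; mR−mL=-100/29 → turn -1·90°
n=2: pose=(-2,1,N); sL=200/53, sR=200/113; mL=-700/5989, mR=-100/53; mL+mR=-12000/5989 → advance -1; mR−mL=-200/113 → turn -1·90°
n=3: pose=(-2,0,E); sL=25/16, sR=10/13; mL=-5/416, mR=-25/32; mL+mR=-165/208 → advance -1; mR−mL=-10/13 → turn -1·90°
n=4: pose=(-3,0,S); sL=40/49, sR=200/197; mL=5860/9653, mR=-20/49; mL+mR=1920/9653 → advance +1; mR−mL=-200/197 → turn -1·90°

0 8/9 200/153 44/51 -4/9 -1 2 S
1 100/89 100/29 7450/2581 -50/89 -1 1 W
2 200/53 200/113 -700/5989 -100/53 -2 1 N
3 25/16 10/13 -5/416 -25/32 -2 0 E
4 40/49 200/197 5860/9653 -20/49 -3 0 S
final -3 -1 W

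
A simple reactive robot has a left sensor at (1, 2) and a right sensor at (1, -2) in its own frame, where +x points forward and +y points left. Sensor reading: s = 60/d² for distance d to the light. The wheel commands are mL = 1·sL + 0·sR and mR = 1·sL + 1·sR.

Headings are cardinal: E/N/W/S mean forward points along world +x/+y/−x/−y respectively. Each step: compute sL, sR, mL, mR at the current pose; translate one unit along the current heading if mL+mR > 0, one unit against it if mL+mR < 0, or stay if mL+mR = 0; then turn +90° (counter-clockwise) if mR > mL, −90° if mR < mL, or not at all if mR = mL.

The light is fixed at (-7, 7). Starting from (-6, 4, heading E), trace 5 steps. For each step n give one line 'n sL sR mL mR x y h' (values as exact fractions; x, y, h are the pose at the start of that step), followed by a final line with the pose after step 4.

n=0: pose=(-6,4,E); sL=12, sR=60/29; mL=12, mR=408/29; mL+mR=756/29 → advance +1; mR−mL=60/29 → turn +1·90°
n=1: pose=(-5,4,N); sL=15, sR=3; mL=15, mR=18; mL+mR=33 → advance +1; mR−mL=3 → turn +1·90°
n=2: pose=(-5,5,W); sL=60/17, sR=60; mL=60/17, mR=1080/17; mL+mR=1140/17 → advance +1; mR−mL=60 → turn +1·90°
n=3: pose=(-6,5,S); sL=10/3, sR=6; mL=10/3, mR=28/3; mL+mR=38/3 → advance +1; mR−mL=6 → turn +1·90°
n=4: pose=(-6,4,E); sL=12, sR=60/29; mL=12, mR=408/29; mL+mR=756/29 → advance +1; mR−mL=60/29 → turn +1·90°

0 12 60/29 12 408/29 -6 4 E
1 15 3 15 18 -5 4 N
2 60/17 60 60/17 1080/17 -5 5 W
3 10/3 6 10/3 28/3 -6 5 S
4 12 60/29 12 408/29 -6 4 E
final -5 4 N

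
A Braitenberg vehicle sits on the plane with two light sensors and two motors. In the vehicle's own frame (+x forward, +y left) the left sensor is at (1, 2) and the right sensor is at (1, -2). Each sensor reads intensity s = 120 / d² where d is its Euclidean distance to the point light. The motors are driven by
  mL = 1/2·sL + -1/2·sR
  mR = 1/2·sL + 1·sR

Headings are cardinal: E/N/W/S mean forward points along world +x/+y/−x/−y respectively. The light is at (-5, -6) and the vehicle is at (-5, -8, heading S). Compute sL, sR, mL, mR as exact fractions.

120/13 120/13 0 180/13

left sensor world pos  = (-3, -9); dL² = 13
right sensor world pos = (-7, -9); dR² = 13
sL = 120/13 = 120/13
sR = 120/13 = 120/13
mL = 1/2·sL + -1/2·sR = 0
mR = 1/2·sL + 1·sR = 180/13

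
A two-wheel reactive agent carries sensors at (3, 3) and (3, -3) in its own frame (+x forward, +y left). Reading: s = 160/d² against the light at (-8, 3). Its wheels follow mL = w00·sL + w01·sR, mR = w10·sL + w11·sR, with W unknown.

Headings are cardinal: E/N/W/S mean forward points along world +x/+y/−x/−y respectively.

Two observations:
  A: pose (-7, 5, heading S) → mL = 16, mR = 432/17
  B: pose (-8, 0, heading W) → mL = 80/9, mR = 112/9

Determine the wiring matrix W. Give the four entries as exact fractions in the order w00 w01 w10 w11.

0 1/2 1 1/2

obs A: pose=(-7,5,S) → sL=160/17, sR=32, mL=16, mR=432/17
obs B: pose=(-8,0,W) → sL=32/9, sR=160/9, mL=80/9, mR=112/9
sensor matrix S = [[160/17, 32], [32/9, 160/9]]; det S = 8192/153
solve [mL_A; mL_B] = S·[w00; w01] and [mR_A; mR_B] = S·[w10; w11]:
  w00 = 0, w01 = 1/2, w10 = 1, w11 = 1/2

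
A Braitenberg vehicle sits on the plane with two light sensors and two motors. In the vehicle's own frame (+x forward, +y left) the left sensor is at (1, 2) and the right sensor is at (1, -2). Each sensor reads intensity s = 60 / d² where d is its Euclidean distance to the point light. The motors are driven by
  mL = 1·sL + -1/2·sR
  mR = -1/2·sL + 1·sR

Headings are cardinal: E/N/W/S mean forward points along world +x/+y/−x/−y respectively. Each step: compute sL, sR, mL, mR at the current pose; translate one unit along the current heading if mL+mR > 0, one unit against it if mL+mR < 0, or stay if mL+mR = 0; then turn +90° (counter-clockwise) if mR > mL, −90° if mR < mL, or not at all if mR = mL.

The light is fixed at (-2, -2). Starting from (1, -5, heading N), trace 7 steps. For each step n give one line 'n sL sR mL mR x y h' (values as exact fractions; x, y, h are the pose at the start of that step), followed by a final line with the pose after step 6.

n=0: pose=(1,-5,N); sL=12, sR=60/29; mL=318/29, mR=-114/29; mL+mR=204/29 → advance +1; mR−mL=-432/29 → turn -1·90°
n=1: pose=(1,-4,E); sL=15/4, sR=15/8; mL=45/16, mR=0; mL+mR=45/16 → advance +1; mR−mL=-45/16 → turn -1·90°
n=2: pose=(2,-4,S); sL=4/3, sR=60/13; mL=-38/39, mR=154/39; mL+mR=116/39 → advance +1; mR−mL=64/13 → turn +1·90°
n=3: pose=(2,-5,E); sL=30/13, sR=6/5; mL=111/65, mR=3/65; mL+mR=114/65 → advance +1; mR−mL=-108/65 → turn -1·90°
n=4: pose=(3,-5,S); sL=12/13, sR=12/5; mL=-18/65, mR=126/65; mL+mR=108/65 → advance +1; mR−mL=144/65 → turn +1·90°
n=5: pose=(3,-6,E); sL=3/2, sR=5/6; mL=13/12, mR=1/12; mL+mR=7/6 → advance +1; mR−mL=-1 → turn -1·90°
n=6: pose=(4,-6,S); sL=60/89, sR=60/41; mL=-210/3649, mR=4110/3649; mL+mR=3900/3649 → advance +1; mR−mL=4320/3649 → turn +1·90°

0 12 60/29 318/29 -114/29 1 -5 N
1 15/4 15/8 45/16 0 1 -4 E
2 4/3 60/13 -38/39 154/39 2 -4 S
3 30/13 6/5 111/65 3/65 2 -5 E
4 12/13 12/5 -18/65 126/65 3 -5 S
5 3/2 5/6 13/12 1/12 3 -6 E
6 60/89 60/41 -210/3649 4110/3649 4 -6 S
final 4 -7 E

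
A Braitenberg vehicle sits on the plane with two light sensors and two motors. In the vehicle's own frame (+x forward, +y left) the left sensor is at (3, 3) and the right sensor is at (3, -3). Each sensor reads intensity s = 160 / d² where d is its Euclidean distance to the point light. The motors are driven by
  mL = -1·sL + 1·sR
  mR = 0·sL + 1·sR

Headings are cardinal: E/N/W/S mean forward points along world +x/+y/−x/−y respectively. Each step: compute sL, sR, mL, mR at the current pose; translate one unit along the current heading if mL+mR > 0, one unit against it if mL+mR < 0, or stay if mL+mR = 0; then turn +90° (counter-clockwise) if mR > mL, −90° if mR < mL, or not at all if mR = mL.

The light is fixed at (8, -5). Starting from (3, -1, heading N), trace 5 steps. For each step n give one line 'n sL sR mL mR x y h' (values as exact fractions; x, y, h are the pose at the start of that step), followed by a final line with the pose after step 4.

0 160/113 160/53 9600/5989 160/53 3 -1 N
1 40/17 5/4 -75/68 5/4 3 0 W
2 160/13 32/17 -2304/221 32/17 2 0 S
3 16/9 80/9 64/9 80/9 2 1 E
4 32/29 32/17 384/493 32/17 3 1 N
final 3 2 W

n=0: pose=(3,-1,N); sL=160/113, sR=160/53; mL=9600/5989, mR=160/53; mL+mR=27680/5989 → advance +1; mR−mL=160/113 → turn +1·90°
n=1: pose=(3,0,W); sL=40/17, sR=5/4; mL=-75/68, mR=5/4; mL+mR=5/34 → advance +1; mR−mL=40/17 → turn +1·90°
n=2: pose=(2,0,S); sL=160/13, sR=32/17; mL=-2304/221, mR=32/17; mL+mR=-1888/221 → advance -1; mR−mL=160/13 → turn +1·90°
n=3: pose=(2,1,E); sL=16/9, sR=80/9; mL=64/9, mR=80/9; mL+mR=16 → advance +1; mR−mL=16/9 → turn +1·90°
n=4: pose=(3,1,N); sL=32/29, sR=32/17; mL=384/493, mR=32/17; mL+mR=1312/493 → advance +1; mR−mL=32/29 → turn +1·90°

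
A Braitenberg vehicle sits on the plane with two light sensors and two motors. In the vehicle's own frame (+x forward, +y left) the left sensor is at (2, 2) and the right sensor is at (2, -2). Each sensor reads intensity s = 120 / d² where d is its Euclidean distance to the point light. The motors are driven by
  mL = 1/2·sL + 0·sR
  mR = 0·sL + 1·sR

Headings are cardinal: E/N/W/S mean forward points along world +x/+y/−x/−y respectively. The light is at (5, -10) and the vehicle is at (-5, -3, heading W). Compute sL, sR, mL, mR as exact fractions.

120/169 8/15 60/169 8/15

left sensor world pos  = (-7, -5); dL² = 169
right sensor world pos = (-7, -1); dR² = 225
sL = 120/169 = 120/169
sR = 120/225 = 8/15
mL = 1/2·sL + 0·sR = 60/169
mR = 0·sL + 1·sR = 8/15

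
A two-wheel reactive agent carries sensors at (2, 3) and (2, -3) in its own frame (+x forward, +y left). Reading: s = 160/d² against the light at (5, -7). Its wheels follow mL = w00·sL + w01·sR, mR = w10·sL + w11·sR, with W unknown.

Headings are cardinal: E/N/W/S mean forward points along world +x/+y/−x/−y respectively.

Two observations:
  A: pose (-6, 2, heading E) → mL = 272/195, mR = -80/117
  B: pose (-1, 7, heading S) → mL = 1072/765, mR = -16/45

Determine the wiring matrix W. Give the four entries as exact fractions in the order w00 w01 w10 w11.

obs A: pose=(-6,2,E) → sL=32/45, sR=160/117, mL=272/195, mR=-80/117
obs B: pose=(-1,7,S) → sL=160/153, sR=32/45, mL=1072/765, mR=-16/45
sensor matrix S = [[32/45, 160/117], [160/153, 32/45]]; det S = -413696/447525
solve [mL_A; mL_B] = S·[w00; w01] and [mR_A; mR_B] = S·[w10; w11]:
  w00 = 1, w01 = 1/2, w10 = 0, w11 = -1/2

1 1/2 0 -1/2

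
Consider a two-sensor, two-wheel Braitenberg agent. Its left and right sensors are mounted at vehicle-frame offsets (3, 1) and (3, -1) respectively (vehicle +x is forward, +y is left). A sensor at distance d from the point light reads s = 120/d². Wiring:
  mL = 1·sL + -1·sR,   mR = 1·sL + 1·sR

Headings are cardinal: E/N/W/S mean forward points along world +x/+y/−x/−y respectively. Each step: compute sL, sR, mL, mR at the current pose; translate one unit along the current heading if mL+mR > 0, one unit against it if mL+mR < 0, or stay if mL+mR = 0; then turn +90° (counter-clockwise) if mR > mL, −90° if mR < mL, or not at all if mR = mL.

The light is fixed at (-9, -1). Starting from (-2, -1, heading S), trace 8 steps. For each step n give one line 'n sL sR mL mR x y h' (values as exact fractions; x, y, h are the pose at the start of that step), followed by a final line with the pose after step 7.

0 120/73 8/3 -224/219 944/219 -2 -1 S
1 6/5 15/13 3/65 153/65 -2 -2 E
2 120/53 24/17 768/901 3312/901 -1 -2 N
3 60/13 60/13 0 120/13 -1 -1 W
4 120/73 8/3 -224/219 944/219 -2 -1 S
5 6/5 15/13 3/65 153/65 -2 -2 E
6 120/53 24/17 768/901 3312/901 -1 -2 N
7 60/13 60/13 0 120/13 -1 -1 W
final -2 -1 S

n=0: pose=(-2,-1,S); sL=120/73, sR=8/3; mL=-224/219, mR=944/219; mL+mR=240/73 → advance +1; mR−mL=16/3 → turn +1·90°
n=1: pose=(-2,-2,E); sL=6/5, sR=15/13; mL=3/65, mR=153/65; mL+mR=12/5 → advance +1; mR−mL=30/13 → turn +1·90°
n=2: pose=(-1,-2,N); sL=120/53, sR=24/17; mL=768/901, mR=3312/901; mL+mR=240/53 → advance +1; mR−mL=48/17 → turn +1·90°
n=3: pose=(-1,-1,W); sL=60/13, sR=60/13; mL=0, mR=120/13; mL+mR=120/13 → advance +1; mR−mL=120/13 → turn +1·90°
n=4: pose=(-2,-1,S); sL=120/73, sR=8/3; mL=-224/219, mR=944/219; mL+mR=240/73 → advance +1; mR−mL=16/3 → turn +1·90°
n=5: pose=(-2,-2,E); sL=6/5, sR=15/13; mL=3/65, mR=153/65; mL+mR=12/5 → advance +1; mR−mL=30/13 → turn +1·90°
n=6: pose=(-1,-2,N); sL=120/53, sR=24/17; mL=768/901, mR=3312/901; mL+mR=240/53 → advance +1; mR−mL=48/17 → turn +1·90°
n=7: pose=(-1,-1,W); sL=60/13, sR=60/13; mL=0, mR=120/13; mL+mR=120/13 → advance +1; mR−mL=120/13 → turn +1·90°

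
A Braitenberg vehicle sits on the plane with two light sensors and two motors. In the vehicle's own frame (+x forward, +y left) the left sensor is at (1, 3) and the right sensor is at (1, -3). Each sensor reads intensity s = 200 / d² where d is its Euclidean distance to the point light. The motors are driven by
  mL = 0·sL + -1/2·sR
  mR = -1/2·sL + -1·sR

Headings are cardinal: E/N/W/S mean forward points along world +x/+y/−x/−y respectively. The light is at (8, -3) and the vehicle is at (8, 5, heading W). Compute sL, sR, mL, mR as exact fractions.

left sensor world pos  = (7, 2); dL² = 26
right sensor world pos = (7, 8); dR² = 122
sL = 200/26 = 100/13
sR = 200/122 = 100/61
mL = 0·sL + -1/2·sR = -50/61
mR = -1/2·sL + -1·sR = -4350/793

100/13 100/61 -50/61 -4350/793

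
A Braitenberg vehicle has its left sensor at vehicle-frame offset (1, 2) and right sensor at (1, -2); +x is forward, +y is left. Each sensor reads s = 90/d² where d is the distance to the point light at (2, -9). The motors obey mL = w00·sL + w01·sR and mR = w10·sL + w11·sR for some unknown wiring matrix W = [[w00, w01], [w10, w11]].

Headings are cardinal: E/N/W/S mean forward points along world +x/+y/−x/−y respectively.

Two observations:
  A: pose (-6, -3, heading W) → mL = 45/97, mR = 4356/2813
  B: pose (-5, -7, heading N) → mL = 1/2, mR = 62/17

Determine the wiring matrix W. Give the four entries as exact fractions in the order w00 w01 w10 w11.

1/2 0 1 1

obs A: pose=(-6,-3,W) → sL=90/97, sR=18/29, mL=45/97, mR=4356/2813
obs B: pose=(-5,-7,N) → sL=1, sR=45/17, mL=1/2, mR=62/17
sensor matrix S = [[90/97, 18/29], [1, 45/17]]; det S = 87768/47821
solve [mL_A; mL_B] = S·[w00; w01] and [mR_A; mR_B] = S·[w10; w11]:
  w00 = 1/2, w01 = 0, w10 = 1, w11 = 1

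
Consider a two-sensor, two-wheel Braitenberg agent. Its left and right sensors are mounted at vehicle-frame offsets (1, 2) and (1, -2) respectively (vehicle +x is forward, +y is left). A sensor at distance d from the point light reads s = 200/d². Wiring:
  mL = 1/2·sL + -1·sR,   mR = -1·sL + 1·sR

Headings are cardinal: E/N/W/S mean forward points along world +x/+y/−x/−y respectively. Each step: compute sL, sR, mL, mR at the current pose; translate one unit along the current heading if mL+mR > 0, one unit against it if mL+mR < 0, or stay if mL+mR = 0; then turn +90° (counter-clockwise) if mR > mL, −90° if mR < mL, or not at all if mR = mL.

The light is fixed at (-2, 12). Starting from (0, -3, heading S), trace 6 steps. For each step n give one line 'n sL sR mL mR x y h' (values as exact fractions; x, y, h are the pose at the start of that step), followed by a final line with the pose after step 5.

0 25/34 25/32 -225/544 25/544 0 -3 S
1 200/153 40/53 -820/8109 -4480/8109 0 -2 E
2 100/117 100/113 -6050/13221 400/13221 -1 -2 S
3 8/5 200/229 -84/1145 -832/1145 -1 -1 E
4 1 1 -1/2 0 -2 -1 S
5 200/101 200/197 -500/19897 -19200/19897 -2 0 E
final -3 0 S

n=0: pose=(0,-3,S); sL=25/34, sR=25/32; mL=-225/544, mR=25/544; mL+mR=-25/68 → advance -1; mR−mL=125/272 → turn +1·90°
n=1: pose=(0,-2,E); sL=200/153, sR=40/53; mL=-820/8109, mR=-4480/8109; mL+mR=-100/153 → advance -1; mR−mL=-1220/2703 → turn -1·90°
n=2: pose=(-1,-2,S); sL=100/117, sR=100/113; mL=-6050/13221, mR=400/13221; mL+mR=-50/117 → advance -1; mR−mL=2150/4407 → turn +1·90°
n=3: pose=(-1,-1,E); sL=8/5, sR=200/229; mL=-84/1145, mR=-832/1145; mL+mR=-4/5 → advance -1; mR−mL=-748/1145 → turn -1·90°
n=4: pose=(-2,-1,S); sL=1, sR=1; mL=-1/2, mR=0; mL+mR=-1/2 → advance -1; mR−mL=1/2 → turn +1·90°
n=5: pose=(-2,0,E); sL=200/101, sR=200/197; mL=-500/19897, mR=-19200/19897; mL+mR=-100/101 → advance -1; mR−mL=-18700/19897 → turn -1·90°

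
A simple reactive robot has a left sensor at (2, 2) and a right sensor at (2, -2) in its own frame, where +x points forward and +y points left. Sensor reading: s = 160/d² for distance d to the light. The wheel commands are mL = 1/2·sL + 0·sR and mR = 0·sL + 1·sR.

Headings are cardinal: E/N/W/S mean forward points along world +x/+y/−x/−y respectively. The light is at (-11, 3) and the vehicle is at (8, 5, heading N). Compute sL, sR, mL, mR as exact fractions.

32/61 160/457 16/61 160/457

left sensor world pos  = (6, 7); dL² = 305
right sensor world pos = (10, 7); dR² = 457
sL = 160/305 = 32/61
sR = 160/457 = 160/457
mL = 1/2·sL + 0·sR = 16/61
mR = 0·sL + 1·sR = 160/457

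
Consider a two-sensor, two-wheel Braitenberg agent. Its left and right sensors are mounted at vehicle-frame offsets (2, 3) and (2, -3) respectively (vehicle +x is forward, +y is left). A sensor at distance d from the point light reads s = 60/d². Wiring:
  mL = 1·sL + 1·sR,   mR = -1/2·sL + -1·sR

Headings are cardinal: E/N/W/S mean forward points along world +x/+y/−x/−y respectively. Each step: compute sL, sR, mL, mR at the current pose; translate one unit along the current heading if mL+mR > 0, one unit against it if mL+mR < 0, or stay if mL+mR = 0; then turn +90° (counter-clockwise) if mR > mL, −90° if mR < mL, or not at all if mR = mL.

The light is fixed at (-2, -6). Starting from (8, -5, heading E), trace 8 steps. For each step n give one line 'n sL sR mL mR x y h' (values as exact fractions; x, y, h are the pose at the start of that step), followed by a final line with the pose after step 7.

n=0: pose=(8,-5,E); sL=3/8, sR=15/37; mL=231/296, mR=-351/592; mL+mR=3/16 → advance +1; mR−mL=-813/592 → turn -1·90°
n=1: pose=(9,-5,S); sL=60/197, sR=12/13; mL=3144/2561, mR=-2754/2561; mL+mR=30/197 → advance +1; mR−mL=-5898/2561 → turn -1·90°
n=2: pose=(9,-6,W); sL=2/3, sR=2/3; mL=4/3, mR=-1; mL+mR=1/3 → advance +1; mR−mL=-7/3 → turn -1·90°
n=3: pose=(8,-6,N); sL=60/53, sR=60/173; mL=13560/9169, mR=-8370/9169; mL+mR=30/53 → advance +1; mR−mL=-21930/9169 → turn -1·90°
n=4: pose=(8,-5,E); sL=3/8, sR=15/37; mL=231/296, mR=-351/592; mL+mR=3/16 → advance +1; mR−mL=-813/592 → turn -1·90°
n=5: pose=(9,-5,S); sL=60/197, sR=12/13; mL=3144/2561, mR=-2754/2561; mL+mR=30/197 → advance +1; mR−mL=-5898/2561 → turn -1·90°
n=6: pose=(9,-6,W); sL=2/3, sR=2/3; mL=4/3, mR=-1; mL+mR=1/3 → advance +1; mR−mL=-7/3 → turn -1·90°
n=7: pose=(8,-6,N); sL=60/53, sR=60/173; mL=13560/9169, mR=-8370/9169; mL+mR=30/53 → advance +1; mR−mL=-21930/9169 → turn -1·90°

0 3/8 15/37 231/296 -351/592 8 -5 E
1 60/197 12/13 3144/2561 -2754/2561 9 -5 S
2 2/3 2/3 4/3 -1 9 -6 W
3 60/53 60/173 13560/9169 -8370/9169 8 -6 N
4 3/8 15/37 231/296 -351/592 8 -5 E
5 60/197 12/13 3144/2561 -2754/2561 9 -5 S
6 2/3 2/3 4/3 -1 9 -6 W
7 60/53 60/173 13560/9169 -8370/9169 8 -6 N
final 8 -5 E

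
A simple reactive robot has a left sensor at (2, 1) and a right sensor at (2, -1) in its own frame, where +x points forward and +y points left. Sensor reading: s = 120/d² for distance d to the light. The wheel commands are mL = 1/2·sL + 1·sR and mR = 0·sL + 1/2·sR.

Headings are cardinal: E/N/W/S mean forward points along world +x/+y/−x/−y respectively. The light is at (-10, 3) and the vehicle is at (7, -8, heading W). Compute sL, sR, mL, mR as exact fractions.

40/123 24/65 4252/7995 12/65

left sensor world pos  = (5, -9); dL² = 369
right sensor world pos = (5, -7); dR² = 325
sL = 120/369 = 40/123
sR = 120/325 = 24/65
mL = 1/2·sL + 1·sR = 4252/7995
mR = 0·sL + 1/2·sR = 12/65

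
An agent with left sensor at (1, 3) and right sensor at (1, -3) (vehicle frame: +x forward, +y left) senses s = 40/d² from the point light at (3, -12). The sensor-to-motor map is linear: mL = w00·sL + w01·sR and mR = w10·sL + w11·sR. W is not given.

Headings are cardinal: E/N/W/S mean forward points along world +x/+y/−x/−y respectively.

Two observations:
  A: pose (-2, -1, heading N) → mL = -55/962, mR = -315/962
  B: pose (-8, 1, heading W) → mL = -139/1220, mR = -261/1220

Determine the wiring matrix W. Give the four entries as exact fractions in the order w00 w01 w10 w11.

-1 1/2 -1 -1/2

obs A: pose=(-2,-1,N) → sL=5/26, sR=10/37, mL=-55/962, mR=-315/962
obs B: pose=(-8,1,W) → sL=10/61, sR=1/10, mL=-139/1220, mR=-261/1220
sensor matrix S = [[5/26, 10/37], [10/61, 1/10]]; det S = -2943/117364
solve [mL_A; mL_B] = S·[w00; w01] and [mR_A; mR_B] = S·[w10; w11]:
  w00 = -1, w01 = 1/2, w10 = -1, w11 = -1/2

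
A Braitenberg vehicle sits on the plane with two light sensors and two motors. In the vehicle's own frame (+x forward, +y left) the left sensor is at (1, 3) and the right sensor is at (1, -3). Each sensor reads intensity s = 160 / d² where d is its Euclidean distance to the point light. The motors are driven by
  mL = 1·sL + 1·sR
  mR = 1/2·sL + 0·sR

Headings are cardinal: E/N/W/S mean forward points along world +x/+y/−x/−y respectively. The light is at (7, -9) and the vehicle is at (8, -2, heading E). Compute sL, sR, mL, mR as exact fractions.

left sensor world pos  = (9, 1); dL² = 104
right sensor world pos = (9, -5); dR² = 20
sL = 160/104 = 20/13
sR = 160/20 = 8
mL = 1·sL + 1·sR = 124/13
mR = 1/2·sL + 0·sR = 10/13

20/13 8 124/13 10/13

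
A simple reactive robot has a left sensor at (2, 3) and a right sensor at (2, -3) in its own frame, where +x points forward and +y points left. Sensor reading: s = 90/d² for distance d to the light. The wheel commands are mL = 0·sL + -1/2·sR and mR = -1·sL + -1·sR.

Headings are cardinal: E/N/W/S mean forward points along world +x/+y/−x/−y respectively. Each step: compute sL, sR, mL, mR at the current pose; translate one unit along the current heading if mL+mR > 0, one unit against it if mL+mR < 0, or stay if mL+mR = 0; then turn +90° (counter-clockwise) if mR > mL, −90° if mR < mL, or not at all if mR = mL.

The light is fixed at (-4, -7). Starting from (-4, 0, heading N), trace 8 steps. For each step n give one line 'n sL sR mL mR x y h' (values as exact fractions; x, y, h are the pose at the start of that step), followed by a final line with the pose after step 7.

0 1 1 -1/2 -2 -4 0 N
1 18/17 90/13 -45/13 -1764/221 -4 -1 E
2 9/2 45/16 -45/32 -117/16 -5 -1 S
3 18/5 90/109 -45/109 -2412/545 -5 0 W
4 1 1 -1/2 -2 -4 0 N
5 18/17 90/13 -45/13 -1764/221 -4 -1 E
6 9/2 45/16 -45/32 -117/16 -5 -1 S
7 18/5 90/109 -45/109 -2412/545 -5 0 W
final -4 0 N

n=0: pose=(-4,0,N); sL=1, sR=1; mL=-1/2, mR=-2; mL+mR=-5/2 → advance -1; mR−mL=-3/2 → turn -1·90°
n=1: pose=(-4,-1,E); sL=18/17, sR=90/13; mL=-45/13, mR=-1764/221; mL+mR=-2529/221 → advance -1; mR−mL=-999/221 → turn -1·90°
n=2: pose=(-5,-1,S); sL=9/2, sR=45/16; mL=-45/32, mR=-117/16; mL+mR=-279/32 → advance -1; mR−mL=-189/32 → turn -1·90°
n=3: pose=(-5,0,W); sL=18/5, sR=90/109; mL=-45/109, mR=-2412/545; mL+mR=-2637/545 → advance -1; mR−mL=-2187/545 → turn -1·90°
n=4: pose=(-4,0,N); sL=1, sR=1; mL=-1/2, mR=-2; mL+mR=-5/2 → advance -1; mR−mL=-3/2 → turn -1·90°
n=5: pose=(-4,-1,E); sL=18/17, sR=90/13; mL=-45/13, mR=-1764/221; mL+mR=-2529/221 → advance -1; mR−mL=-999/221 → turn -1·90°
n=6: pose=(-5,-1,S); sL=9/2, sR=45/16; mL=-45/32, mR=-117/16; mL+mR=-279/32 → advance -1; mR−mL=-189/32 → turn -1·90°
n=7: pose=(-5,0,W); sL=18/5, sR=90/109; mL=-45/109, mR=-2412/545; mL+mR=-2637/545 → advance -1; mR−mL=-2187/545 → turn -1·90°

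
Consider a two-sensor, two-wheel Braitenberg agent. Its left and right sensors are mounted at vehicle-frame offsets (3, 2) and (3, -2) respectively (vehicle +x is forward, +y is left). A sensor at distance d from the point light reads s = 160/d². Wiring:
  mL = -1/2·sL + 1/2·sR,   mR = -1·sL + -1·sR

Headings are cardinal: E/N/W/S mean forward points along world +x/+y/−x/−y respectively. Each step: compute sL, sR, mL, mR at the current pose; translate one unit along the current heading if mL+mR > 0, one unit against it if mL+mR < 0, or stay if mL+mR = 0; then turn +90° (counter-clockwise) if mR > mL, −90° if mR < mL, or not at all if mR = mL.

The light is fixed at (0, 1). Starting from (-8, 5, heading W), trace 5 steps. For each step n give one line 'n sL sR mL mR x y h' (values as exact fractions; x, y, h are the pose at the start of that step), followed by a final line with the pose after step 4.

0 32/25 160/157 -512/3925 -9024/3925 -8 5 W
1 16/13 80/37 224/481 -1632/481 -7 5 N
2 160/41 160/17 1920/697 -9280/697 -7 4 E
3 40/9 8/5 -64/45 -272/45 -8 4 S
4 32/25 160/157 -512/3925 -9024/3925 -8 5 W
final -7 5 N

n=0: pose=(-8,5,W); sL=32/25, sR=160/157; mL=-512/3925, mR=-9024/3925; mL+mR=-9536/3925 → advance -1; mR−mL=-8512/3925 → turn -1·90°
n=1: pose=(-7,5,N); sL=16/13, sR=80/37; mL=224/481, mR=-1632/481; mL+mR=-1408/481 → advance -1; mR−mL=-1856/481 → turn -1·90°
n=2: pose=(-7,4,E); sL=160/41, sR=160/17; mL=1920/697, mR=-9280/697; mL+mR=-7360/697 → advance -1; mR−mL=-11200/697 → turn -1·90°
n=3: pose=(-8,4,S); sL=40/9, sR=8/5; mL=-64/45, mR=-272/45; mL+mR=-112/15 → advance -1; mR−mL=-208/45 → turn -1·90°
n=4: pose=(-8,5,W); sL=32/25, sR=160/157; mL=-512/3925, mR=-9024/3925; mL+mR=-9536/3925 → advance -1; mR−mL=-8512/3925 → turn -1·90°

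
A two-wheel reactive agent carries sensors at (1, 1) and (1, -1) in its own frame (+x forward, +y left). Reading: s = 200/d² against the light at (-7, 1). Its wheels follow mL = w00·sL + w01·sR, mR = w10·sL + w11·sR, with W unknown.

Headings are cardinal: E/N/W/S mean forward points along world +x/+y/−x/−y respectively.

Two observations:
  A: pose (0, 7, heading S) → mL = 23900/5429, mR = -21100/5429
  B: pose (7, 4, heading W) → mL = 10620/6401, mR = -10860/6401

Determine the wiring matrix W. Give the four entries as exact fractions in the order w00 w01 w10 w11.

obs A: pose=(0,7,S) → sL=200/89, sR=200/61, mL=23900/5429, mR=-21100/5429
obs B: pose=(7,4,W) → sL=200/173, sR=40/37, mL=10620/6401, mR=-10860/6401
sensor matrix S = [[200/89, 200/61], [200/173, 40/37]]; det S = -47296000/34751029
solve [mL_A; mL_B] = S·[w00; w01] and [mR_A; mR_B] = S·[w10; w11]:
  w00 = 1/2, w01 = 1, w10 = -1, w11 = -1/2

1/2 1 -1 -1/2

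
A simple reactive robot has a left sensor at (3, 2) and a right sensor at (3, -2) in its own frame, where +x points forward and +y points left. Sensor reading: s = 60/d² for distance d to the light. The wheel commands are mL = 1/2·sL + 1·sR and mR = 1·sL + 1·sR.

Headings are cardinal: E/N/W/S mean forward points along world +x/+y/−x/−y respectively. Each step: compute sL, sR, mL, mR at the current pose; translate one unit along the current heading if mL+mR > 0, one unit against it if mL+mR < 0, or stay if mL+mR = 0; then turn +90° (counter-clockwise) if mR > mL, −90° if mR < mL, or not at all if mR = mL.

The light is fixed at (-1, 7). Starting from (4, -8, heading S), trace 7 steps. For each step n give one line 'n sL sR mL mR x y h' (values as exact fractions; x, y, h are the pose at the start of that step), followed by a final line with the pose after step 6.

n=0: pose=(4,-8,S); sL=60/373, sR=20/111; mL=10790/41403, mR=14120/41403; mL+mR=24910/41403 → advance +1; mR−mL=30/373 → turn +1·90°
n=1: pose=(4,-9,E); sL=3/13, sR=15/97; mL=681/2522, mR=486/1261; mL+mR=1653/2522 → advance +1; mR−mL=3/26 → turn +1·90°
n=2: pose=(5,-9,N); sL=12/37, sR=60/233; mL=3618/8621, mR=5016/8621; mL+mR=8634/8621 → advance +1; mR−mL=6/37 → turn +1·90°
n=3: pose=(5,-8,W); sL=30/149, sR=30/89; mL=5805/13261, mR=7140/13261; mL+mR=12945/13261 → advance +1; mR−mL=15/149 → turn +1·90°
n=4: pose=(4,-8,S); sL=60/373, sR=20/111; mL=10790/41403, mR=14120/41403; mL+mR=24910/41403 → advance +1; mR−mL=30/373 → turn +1·90°
n=5: pose=(4,-9,E); sL=3/13, sR=15/97; mL=681/2522, mR=486/1261; mL+mR=1653/2522 → advance +1; mR−mL=3/26 → turn +1·90°
n=6: pose=(5,-9,N); sL=12/37, sR=60/233; mL=3618/8621, mR=5016/8621; mL+mR=8634/8621 → advance +1; mR−mL=6/37 → turn +1·90°

0 60/373 20/111 10790/41403 14120/41403 4 -8 S
1 3/13 15/97 681/2522 486/1261 4 -9 E
2 12/37 60/233 3618/8621 5016/8621 5 -9 N
3 30/149 30/89 5805/13261 7140/13261 5 -8 W
4 60/373 20/111 10790/41403 14120/41403 4 -8 S
5 3/13 15/97 681/2522 486/1261 4 -9 E
6 12/37 60/233 3618/8621 5016/8621 5 -9 N
final 5 -8 W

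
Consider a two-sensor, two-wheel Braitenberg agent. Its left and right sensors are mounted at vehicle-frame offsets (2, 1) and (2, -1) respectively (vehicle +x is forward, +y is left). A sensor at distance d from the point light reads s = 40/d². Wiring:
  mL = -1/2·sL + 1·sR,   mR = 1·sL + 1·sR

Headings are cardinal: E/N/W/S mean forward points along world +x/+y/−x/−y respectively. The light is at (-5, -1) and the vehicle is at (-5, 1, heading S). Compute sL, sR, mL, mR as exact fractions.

left sensor world pos  = (-4, -1); dL² = 1
right sensor world pos = (-6, -1); dR² = 1
sL = 40/1 = 40
sR = 40/1 = 40
mL = -1/2·sL + 1·sR = 20
mR = 1·sL + 1·sR = 80

40 40 20 80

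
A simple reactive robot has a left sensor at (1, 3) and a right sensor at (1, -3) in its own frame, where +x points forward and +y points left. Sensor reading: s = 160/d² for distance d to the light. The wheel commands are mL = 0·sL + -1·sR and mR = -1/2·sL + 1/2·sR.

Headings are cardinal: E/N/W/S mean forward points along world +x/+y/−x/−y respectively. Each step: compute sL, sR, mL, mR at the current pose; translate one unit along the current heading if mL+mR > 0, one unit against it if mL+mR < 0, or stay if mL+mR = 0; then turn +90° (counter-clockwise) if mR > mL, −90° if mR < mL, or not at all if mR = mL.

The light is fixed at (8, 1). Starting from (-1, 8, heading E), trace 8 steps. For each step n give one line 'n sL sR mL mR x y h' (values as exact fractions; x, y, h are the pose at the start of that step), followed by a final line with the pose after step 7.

0 40/41 2 -2 21/41 -1 8 E
1 160/233 160/113 -160/113 9600/26329 -2 8 N
2 16/13 80/101 -80/101 -288/1313 -2 7 W
3 160/61 160/169 -160/169 -8640/10309 -1 7 S
4 40/41 2 -2 21/41 -1 8 E
5 160/233 160/113 -160/113 9600/26329 -2 8 N
6 16/13 80/101 -80/101 -288/1313 -2 7 W
7 160/61 160/169 -160/169 -8640/10309 -1 7 S
final -1 8 E

n=0: pose=(-1,8,E); sL=40/41, sR=2; mL=-2, mR=21/41; mL+mR=-61/41 → advance -1; mR−mL=103/41 → turn +1·90°
n=1: pose=(-2,8,N); sL=160/233, sR=160/113; mL=-160/113, mR=9600/26329; mL+mR=-27680/26329 → advance -1; mR−mL=46880/26329 → turn +1·90°
n=2: pose=(-2,7,W); sL=16/13, sR=80/101; mL=-80/101, mR=-288/1313; mL+mR=-1328/1313 → advance -1; mR−mL=752/1313 → turn +1·90°
n=3: pose=(-1,7,S); sL=160/61, sR=160/169; mL=-160/169, mR=-8640/10309; mL+mR=-18400/10309 → advance -1; mR−mL=1120/10309 → turn +1·90°
n=4: pose=(-1,8,E); sL=40/41, sR=2; mL=-2, mR=21/41; mL+mR=-61/41 → advance -1; mR−mL=103/41 → turn +1·90°
n=5: pose=(-2,8,N); sL=160/233, sR=160/113; mL=-160/113, mR=9600/26329; mL+mR=-27680/26329 → advance -1; mR−mL=46880/26329 → turn +1·90°
n=6: pose=(-2,7,W); sL=16/13, sR=80/101; mL=-80/101, mR=-288/1313; mL+mR=-1328/1313 → advance -1; mR−mL=752/1313 → turn +1·90°
n=7: pose=(-1,7,S); sL=160/61, sR=160/169; mL=-160/169, mR=-8640/10309; mL+mR=-18400/10309 → advance -1; mR−mL=1120/10309 → turn +1·90°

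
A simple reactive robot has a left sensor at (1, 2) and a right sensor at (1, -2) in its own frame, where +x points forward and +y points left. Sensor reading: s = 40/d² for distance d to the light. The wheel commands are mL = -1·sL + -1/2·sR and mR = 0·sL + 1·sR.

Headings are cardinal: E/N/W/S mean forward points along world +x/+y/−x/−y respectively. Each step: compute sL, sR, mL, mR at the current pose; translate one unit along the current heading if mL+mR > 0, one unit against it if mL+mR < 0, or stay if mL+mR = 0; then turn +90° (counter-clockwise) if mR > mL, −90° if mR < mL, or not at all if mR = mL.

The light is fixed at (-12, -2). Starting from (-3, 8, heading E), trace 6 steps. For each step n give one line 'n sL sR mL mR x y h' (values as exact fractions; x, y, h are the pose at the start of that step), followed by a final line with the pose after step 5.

n=0: pose=(-3,8,E); sL=10/61, sR=10/41; mL=-715/2501, mR=10/41; mL+mR=-105/2501 → advance -1; mR−mL=1325/2501 → turn +1·90°
n=1: pose=(-4,8,N); sL=40/157, sR=40/221; mL=-11980/34697, mR=40/221; mL+mR=-5700/34697 → advance -1; mR−mL=18260/34697 → turn +1·90°
n=2: pose=(-4,7,W); sL=20/49, sR=4/17; mL=-438/833, mR=4/17; mL+mR=-242/833 → advance -1; mR−mL=634/833 → turn +1·90°
n=3: pose=(-3,7,S); sL=8/37, sR=40/113; mL=-1644/4181, mR=40/113; mL+mR=-164/4181 → advance -1; mR−mL=3124/4181 → turn +1·90°
n=4: pose=(-3,8,E); sL=10/61, sR=10/41; mL=-715/2501, mR=10/41; mL+mR=-105/2501 → advance -1; mR−mL=1325/2501 → turn +1·90°
n=5: pose=(-4,8,N); sL=40/157, sR=40/221; mL=-11980/34697, mR=40/221; mL+mR=-5700/34697 → advance -1; mR−mL=18260/34697 → turn +1·90°

0 10/61 10/41 -715/2501 10/41 -3 8 E
1 40/157 40/221 -11980/34697 40/221 -4 8 N
2 20/49 4/17 -438/833 4/17 -4 7 W
3 8/37 40/113 -1644/4181 40/113 -3 7 S
4 10/61 10/41 -715/2501 10/41 -3 8 E
5 40/157 40/221 -11980/34697 40/221 -4 8 N
final -4 7 W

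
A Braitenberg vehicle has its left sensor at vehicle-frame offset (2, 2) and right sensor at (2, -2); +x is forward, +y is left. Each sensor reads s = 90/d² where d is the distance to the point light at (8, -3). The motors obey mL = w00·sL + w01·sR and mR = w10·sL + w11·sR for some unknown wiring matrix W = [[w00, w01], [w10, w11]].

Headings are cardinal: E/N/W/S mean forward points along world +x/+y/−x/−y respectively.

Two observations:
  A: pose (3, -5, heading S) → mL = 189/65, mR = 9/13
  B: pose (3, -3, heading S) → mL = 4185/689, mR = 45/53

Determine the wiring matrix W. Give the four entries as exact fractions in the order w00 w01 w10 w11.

obs A: pose=(3,-5,S) → sL=18/5, sR=18/13, mL=189/65, mR=9/13
obs B: pose=(3,-3,S) → sL=90/13, sR=90/53, mL=4185/689, mR=45/53
sensor matrix S = [[18/5, 18/13], [90/13, 90/53]]; det S = -31104/8957
solve [mL_A; mL_B] = S·[w00; w01] and [mR_A; mR_B] = S·[w10; w11]:
  w00 = 1, w01 = -1/2, w10 = 0, w11 = 1/2

1 -1/2 0 1/2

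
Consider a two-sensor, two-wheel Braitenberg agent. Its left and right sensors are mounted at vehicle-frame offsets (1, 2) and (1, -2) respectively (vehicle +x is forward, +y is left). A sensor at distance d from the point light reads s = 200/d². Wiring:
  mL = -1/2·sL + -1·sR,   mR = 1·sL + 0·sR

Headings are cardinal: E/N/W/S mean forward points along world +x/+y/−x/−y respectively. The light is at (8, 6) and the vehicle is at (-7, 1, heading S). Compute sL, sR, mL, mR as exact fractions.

40/41 8/13 -588/533 40/41

left sensor world pos  = (-5, 0); dL² = 205
right sensor world pos = (-9, 0); dR² = 325
sL = 200/205 = 40/41
sR = 200/325 = 8/13
mL = -1/2·sL + -1·sR = -588/533
mR = 1·sL + 0·sR = 40/41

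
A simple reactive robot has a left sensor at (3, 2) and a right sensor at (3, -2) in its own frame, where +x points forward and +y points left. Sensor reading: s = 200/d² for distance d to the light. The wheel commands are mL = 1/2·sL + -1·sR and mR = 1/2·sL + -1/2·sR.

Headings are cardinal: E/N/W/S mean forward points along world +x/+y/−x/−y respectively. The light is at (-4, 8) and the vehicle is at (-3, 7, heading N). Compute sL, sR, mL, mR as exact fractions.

40 200/13 60/13 160/13

left sensor world pos  = (-5, 10); dL² = 5
right sensor world pos = (-1, 10); dR² = 13
sL = 200/5 = 40
sR = 200/13 = 200/13
mL = 1/2·sL + -1·sR = 60/13
mR = 1/2·sL + -1/2·sR = 160/13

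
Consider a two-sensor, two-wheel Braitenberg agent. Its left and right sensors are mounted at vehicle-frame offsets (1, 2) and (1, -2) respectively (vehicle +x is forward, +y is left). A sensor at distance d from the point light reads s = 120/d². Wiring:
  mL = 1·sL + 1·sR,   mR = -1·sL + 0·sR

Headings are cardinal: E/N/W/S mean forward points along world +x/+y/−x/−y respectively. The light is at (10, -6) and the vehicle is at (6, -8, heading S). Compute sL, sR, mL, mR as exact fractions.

120/13 8/3 464/39 -120/13

left sensor world pos  = (8, -9); dL² = 13
right sensor world pos = (4, -9); dR² = 45
sL = 120/13 = 120/13
sR = 120/45 = 8/3
mL = 1·sL + 1·sR = 464/39
mR = -1·sL + 0·sR = -120/13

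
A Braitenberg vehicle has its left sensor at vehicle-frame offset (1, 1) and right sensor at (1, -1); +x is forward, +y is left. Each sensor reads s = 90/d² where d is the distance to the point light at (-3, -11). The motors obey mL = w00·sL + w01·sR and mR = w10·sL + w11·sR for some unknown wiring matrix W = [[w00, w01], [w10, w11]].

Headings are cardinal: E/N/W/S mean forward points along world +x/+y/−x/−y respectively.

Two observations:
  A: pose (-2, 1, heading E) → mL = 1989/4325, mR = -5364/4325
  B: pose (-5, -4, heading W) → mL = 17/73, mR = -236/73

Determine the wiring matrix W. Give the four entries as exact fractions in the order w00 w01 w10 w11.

obs A: pose=(-2,1,E) → sL=90/173, sR=18/25, mL=1989/4325, mR=-5364/4325
obs B: pose=(-5,-4,W) → sL=2, sR=90/73, mL=17/73, mR=-236/73
sensor matrix S = [[90/173, 18/25], [2, 90/73]]; det S = -252144/315725
solve [mL_A; mL_B] = S·[w00; w01] and [mR_A; mR_B] = S·[w10; w11]:
  w00 = -1/2, w01 = 1, w10 = -1, w11 = -1

-1/2 1 -1 -1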